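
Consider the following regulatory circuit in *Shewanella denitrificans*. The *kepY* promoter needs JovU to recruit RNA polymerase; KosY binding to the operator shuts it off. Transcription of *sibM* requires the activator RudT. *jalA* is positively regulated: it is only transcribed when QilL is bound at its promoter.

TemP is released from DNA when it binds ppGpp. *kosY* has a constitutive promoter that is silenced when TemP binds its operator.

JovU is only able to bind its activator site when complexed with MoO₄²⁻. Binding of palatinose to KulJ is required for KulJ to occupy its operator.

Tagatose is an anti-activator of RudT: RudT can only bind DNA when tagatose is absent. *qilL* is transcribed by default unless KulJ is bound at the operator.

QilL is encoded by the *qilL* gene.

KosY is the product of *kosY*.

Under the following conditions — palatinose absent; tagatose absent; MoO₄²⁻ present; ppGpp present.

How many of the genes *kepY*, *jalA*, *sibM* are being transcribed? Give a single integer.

ppGpp is present, so TemP is inactive.
With no repressor bound, *kosY* is transcribed.
So KosY is produced and active.
MoO₄²⁻ is present, so JovU is active.
With repressor KosY bound, *kepY* is not transcribed.
→ *kepY* is OFF.
Palatinose is absent, so KulJ is inactive.
With no repressor bound, *qilL* is transcribed.
So QilL is produced and active.
No repressor is bound and QilL is active, so *jalA* is transcribed.
→ *jalA* is ON.
Tagatose is absent, so RudT is active.
No repressor is bound and RudT is active, so *sibM* is transcribed.
→ *sibM* is ON.
2 of the 3 genes are transcribed.

2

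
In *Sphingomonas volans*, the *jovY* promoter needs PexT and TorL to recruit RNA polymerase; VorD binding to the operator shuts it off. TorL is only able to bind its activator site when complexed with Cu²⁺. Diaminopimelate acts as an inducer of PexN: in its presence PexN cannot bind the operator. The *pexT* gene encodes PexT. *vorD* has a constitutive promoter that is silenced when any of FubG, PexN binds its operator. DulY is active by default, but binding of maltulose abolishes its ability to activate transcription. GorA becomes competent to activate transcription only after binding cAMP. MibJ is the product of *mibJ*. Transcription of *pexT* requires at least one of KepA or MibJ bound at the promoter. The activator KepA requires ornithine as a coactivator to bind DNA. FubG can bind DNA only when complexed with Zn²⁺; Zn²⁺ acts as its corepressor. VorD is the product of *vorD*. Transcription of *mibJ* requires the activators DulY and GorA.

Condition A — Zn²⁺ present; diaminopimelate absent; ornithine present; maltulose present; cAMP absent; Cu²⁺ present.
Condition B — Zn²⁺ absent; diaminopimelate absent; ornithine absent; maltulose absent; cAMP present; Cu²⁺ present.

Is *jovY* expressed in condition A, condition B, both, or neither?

Condition A:
Zn²⁺ is present, so FubG is active.
Diaminopimelate is absent, so PexN is active.
With repressor FubG bound, *vorD* is not transcribed.
So VorD is not produced.
Ornithine is present, so KepA is active.
Maltulose is present, so DulY is inactive.
cAMP is absent, so GorA is inactive.
Required activator DulY is absent, so *mibJ* is not transcribed.
So MibJ is not produced.
Activator KepA is present, so *pexT* is transcribed.
So PexT is produced and active.
Cu²⁺ is present, so TorL is active.
No repressor is bound and PexT and TorL are active, so *jovY* is transcribed.
→ *jovY* is ON in A.
Condition B:
Zn²⁺ is absent, so FubG is inactive.
Diaminopimelate is absent, so PexN is active.
With repressor PexN bound, *vorD* is not transcribed.
So VorD is not produced.
Ornithine is absent, so KepA is inactive.
Maltulose is absent, so DulY is active.
cAMP is present, so GorA is active.
No repressor is bound and DulY and GorA are active, so *mibJ* is transcribed.
So MibJ is produced and active.
Activator MibJ is present, so *pexT* is transcribed.
So PexT is produced and active.
Cu²⁺ is present, so TorL is active.
No repressor is bound and PexT and TorL are active, so *jovY* is transcribed.
→ *jovY* is ON in B.

both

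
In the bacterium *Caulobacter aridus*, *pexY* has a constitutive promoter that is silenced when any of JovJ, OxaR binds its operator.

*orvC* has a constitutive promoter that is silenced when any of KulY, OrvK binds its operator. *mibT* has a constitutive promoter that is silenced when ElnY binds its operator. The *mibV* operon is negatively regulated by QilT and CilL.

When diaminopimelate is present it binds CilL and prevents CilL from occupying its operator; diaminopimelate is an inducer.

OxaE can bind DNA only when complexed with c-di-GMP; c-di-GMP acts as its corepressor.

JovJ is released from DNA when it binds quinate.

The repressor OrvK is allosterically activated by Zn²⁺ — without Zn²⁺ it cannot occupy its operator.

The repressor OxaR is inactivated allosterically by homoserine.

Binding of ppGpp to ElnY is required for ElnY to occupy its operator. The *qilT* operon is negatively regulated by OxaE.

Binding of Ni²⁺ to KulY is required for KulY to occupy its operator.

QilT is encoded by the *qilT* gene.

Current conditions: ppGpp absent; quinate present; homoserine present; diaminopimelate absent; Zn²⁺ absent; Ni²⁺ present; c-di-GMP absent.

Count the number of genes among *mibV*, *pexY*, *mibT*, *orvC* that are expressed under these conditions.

c-di-GMP is absent, so OxaE is inactive.
With no repressor bound, *qilT* is transcribed.
So QilT is produced and active.
Diaminopimelate is absent, so CilL is active.
With repressor QilT bound, *mibV* is not transcribed.
→ *mibV* is OFF.
Quinate is present, so JovJ is inactive.
Homoserine is present, so OxaR is inactive.
With no repressor bound, *pexY* is transcribed.
→ *pexY* is ON.
ppGpp is absent, so ElnY is inactive.
With no repressor bound, *mibT* is transcribed.
→ *mibT* is ON.
Ni²⁺ is present, so KulY is active.
Zn²⁺ is absent, so OrvK is inactive.
With repressor KulY bound, *orvC* is not transcribed.
→ *orvC* is OFF.
2 of the 4 genes are transcribed.

2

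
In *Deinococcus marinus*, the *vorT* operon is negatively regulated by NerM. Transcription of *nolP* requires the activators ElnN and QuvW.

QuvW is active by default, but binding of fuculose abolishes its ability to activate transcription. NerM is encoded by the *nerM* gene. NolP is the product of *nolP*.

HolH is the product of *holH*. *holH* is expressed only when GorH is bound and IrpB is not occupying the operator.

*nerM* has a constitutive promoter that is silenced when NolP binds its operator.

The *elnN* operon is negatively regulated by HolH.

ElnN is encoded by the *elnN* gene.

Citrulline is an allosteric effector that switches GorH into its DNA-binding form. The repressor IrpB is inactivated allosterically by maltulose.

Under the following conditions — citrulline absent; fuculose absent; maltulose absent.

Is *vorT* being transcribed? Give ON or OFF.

ON

Maltulose is absent, so IrpB is active.
Citrulline is absent, so GorH is inactive.
With repressor IrpB bound, *holH* is not transcribed.
So HolH is not produced.
With no repressor bound, *elnN* is transcribed.
So ElnN is produced and active.
Fuculose is absent, so QuvW is active.
No repressor is bound and ElnN and QuvW are active, so *nolP* is transcribed.
So NolP is produced and active.
With repressor NolP bound, *nerM* is not transcribed.
So NerM is not produced.
With no repressor bound, *vorT* is transcribed.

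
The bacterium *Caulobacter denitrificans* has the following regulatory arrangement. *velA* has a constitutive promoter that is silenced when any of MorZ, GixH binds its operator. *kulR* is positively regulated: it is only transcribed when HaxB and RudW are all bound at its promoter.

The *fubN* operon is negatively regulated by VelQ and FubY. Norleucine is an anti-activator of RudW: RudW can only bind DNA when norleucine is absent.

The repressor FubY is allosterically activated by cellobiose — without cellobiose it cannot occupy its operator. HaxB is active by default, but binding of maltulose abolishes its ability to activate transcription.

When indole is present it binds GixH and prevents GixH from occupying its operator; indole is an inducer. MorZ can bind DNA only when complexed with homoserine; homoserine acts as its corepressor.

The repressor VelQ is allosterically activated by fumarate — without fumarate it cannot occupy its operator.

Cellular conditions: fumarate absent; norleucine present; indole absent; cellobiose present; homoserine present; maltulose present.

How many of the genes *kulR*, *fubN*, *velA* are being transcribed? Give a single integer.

0

Maltulose is present, so HaxB is inactive.
Norleucine is present, so RudW is inactive.
Required activator HaxB is absent, so *kulR* is not transcribed.
→ *kulR* is OFF.
Fumarate is absent, so VelQ is inactive.
Cellobiose is present, so FubY is active.
With repressor FubY bound, *fubN* is not transcribed.
→ *fubN* is OFF.
Homoserine is present, so MorZ is active.
Indole is absent, so GixH is active.
With repressor MorZ bound, *velA* is not transcribed.
→ *velA* is OFF.
0 of the 3 genes are transcribed.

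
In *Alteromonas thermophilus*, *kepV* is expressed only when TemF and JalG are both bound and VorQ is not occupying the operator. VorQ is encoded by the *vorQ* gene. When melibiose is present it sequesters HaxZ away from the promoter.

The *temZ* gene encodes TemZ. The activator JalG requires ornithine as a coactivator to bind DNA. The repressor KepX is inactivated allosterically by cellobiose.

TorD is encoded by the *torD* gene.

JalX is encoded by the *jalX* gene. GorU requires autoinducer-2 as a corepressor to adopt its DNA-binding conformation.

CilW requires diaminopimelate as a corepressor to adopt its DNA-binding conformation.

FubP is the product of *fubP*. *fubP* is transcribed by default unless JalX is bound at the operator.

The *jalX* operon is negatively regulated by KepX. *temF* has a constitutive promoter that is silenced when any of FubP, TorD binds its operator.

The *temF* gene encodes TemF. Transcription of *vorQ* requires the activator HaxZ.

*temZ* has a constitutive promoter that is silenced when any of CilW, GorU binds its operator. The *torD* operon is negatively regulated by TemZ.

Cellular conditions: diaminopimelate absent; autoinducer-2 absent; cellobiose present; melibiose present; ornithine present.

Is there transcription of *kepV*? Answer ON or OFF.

Melibiose is present, so HaxZ is inactive.
Required activator HaxZ is absent, so *vorQ* is not transcribed.
So VorQ is not produced.
Cellobiose is present, so KepX is inactive.
With no repressor bound, *jalX* is transcribed.
So JalX is produced and active.
With repressor JalX bound, *fubP* is not transcribed.
So FubP is not produced.
Diaminopimelate is absent, so CilW is inactive.
Autoinducer-2 is absent, so GorU is inactive.
With no repressor bound, *temZ* is transcribed.
So TemZ is produced and active.
With repressor TemZ bound, *torD* is not transcribed.
So TorD is not produced.
With no repressor bound, *temF* is transcribed.
So TemF is produced and active.
Ornithine is present, so JalG is active.
No repressor is bound and TemF and JalG are active, so *kepV* is transcribed.

ON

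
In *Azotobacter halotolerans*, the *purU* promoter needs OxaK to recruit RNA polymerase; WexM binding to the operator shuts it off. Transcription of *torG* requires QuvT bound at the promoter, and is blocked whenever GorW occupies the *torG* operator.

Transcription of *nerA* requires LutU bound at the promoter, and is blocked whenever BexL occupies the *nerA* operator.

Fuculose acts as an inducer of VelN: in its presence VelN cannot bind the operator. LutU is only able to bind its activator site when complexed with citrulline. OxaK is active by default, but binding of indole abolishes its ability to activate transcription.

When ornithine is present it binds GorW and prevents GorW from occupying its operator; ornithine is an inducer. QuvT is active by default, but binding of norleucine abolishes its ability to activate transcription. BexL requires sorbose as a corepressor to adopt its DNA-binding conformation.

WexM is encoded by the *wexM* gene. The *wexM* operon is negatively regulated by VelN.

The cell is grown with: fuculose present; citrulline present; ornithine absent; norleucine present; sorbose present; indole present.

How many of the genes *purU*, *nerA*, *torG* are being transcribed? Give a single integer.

0

Fuculose is present, so VelN is inactive.
With no repressor bound, *wexM* is transcribed.
So WexM is produced and active.
Indole is present, so OxaK is inactive.
With repressor WexM bound, *purU* is not transcribed.
→ *purU* is OFF.
Citrulline is present, so LutU is active.
Sorbose is present, so BexL is active.
With repressor BexL bound, *nerA* is not transcribed.
→ *nerA* is OFF.
Ornithine is absent, so GorW is active.
Norleucine is present, so QuvT is inactive.
With repressor GorW bound, *torG* is not transcribed.
→ *torG* is OFF.
0 of the 3 genes are transcribed.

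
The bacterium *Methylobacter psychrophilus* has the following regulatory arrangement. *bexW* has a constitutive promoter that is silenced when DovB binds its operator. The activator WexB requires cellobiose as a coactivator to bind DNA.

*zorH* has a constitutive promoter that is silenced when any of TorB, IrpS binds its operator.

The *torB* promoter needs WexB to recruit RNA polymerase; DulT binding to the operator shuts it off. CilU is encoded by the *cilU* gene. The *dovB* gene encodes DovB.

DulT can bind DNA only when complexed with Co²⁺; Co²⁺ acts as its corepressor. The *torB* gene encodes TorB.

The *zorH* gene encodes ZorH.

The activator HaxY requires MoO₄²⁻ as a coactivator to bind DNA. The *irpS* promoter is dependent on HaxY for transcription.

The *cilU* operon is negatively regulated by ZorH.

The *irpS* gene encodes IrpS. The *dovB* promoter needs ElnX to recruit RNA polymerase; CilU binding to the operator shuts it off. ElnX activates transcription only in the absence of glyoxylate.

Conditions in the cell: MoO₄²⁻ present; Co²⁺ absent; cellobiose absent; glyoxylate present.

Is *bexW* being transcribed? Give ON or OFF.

Cellobiose is absent, so WexB is inactive.
Co²⁺ is absent, so DulT is inactive.
Required activator WexB is absent, so *torB* is not transcribed.
So TorB is not produced.
MoO₄²⁻ is present, so HaxY is active.
No repressor is bound and HaxY is active, so *irpS* is transcribed.
So IrpS is produced and active.
With repressor IrpS bound, *zorH* is not transcribed.
So ZorH is not produced.
With no repressor bound, *cilU* is transcribed.
So CilU is produced and active.
Glyoxylate is present, so ElnX is inactive.
With repressor CilU bound, *dovB* is not transcribed.
So DovB is not produced.
With no repressor bound, *bexW* is transcribed.

ON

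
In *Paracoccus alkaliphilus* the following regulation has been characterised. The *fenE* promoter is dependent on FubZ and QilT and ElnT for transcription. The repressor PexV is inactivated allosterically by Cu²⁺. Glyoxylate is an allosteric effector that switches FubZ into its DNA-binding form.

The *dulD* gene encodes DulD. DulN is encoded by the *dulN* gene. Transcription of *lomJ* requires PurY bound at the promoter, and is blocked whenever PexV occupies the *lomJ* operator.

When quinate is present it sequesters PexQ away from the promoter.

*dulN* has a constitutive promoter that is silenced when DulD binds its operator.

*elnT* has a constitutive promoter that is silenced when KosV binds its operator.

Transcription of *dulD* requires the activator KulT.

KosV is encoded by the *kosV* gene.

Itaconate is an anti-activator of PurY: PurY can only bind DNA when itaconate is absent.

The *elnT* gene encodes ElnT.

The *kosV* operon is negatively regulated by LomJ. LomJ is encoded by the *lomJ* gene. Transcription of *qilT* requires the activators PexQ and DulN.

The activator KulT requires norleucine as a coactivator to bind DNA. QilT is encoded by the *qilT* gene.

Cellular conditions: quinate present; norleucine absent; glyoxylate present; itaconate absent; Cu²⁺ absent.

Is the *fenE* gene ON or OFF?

Glyoxylate is present, so FubZ is active.
Quinate is present, so PexQ is inactive.
Norleucine is absent, so KulT is inactive.
Required activator KulT is absent, so *dulD* is not transcribed.
So DulD is not produced.
With no repressor bound, *dulN* is transcribed.
So DulN is produced and active.
Required activator PexQ is absent, so *qilT* is not transcribed.
So QilT is not produced.
Itaconate is absent, so PurY is active.
Cu²⁺ is absent, so PexV is active.
With repressor PexV bound, *lomJ* is not transcribed.
So LomJ is not produced.
With no repressor bound, *kosV* is transcribed.
So KosV is produced and active.
With repressor KosV bound, *elnT* is not transcribed.
So ElnT is not produced.
Required activator QilT is absent, so *fenE* is not transcribed.

OFF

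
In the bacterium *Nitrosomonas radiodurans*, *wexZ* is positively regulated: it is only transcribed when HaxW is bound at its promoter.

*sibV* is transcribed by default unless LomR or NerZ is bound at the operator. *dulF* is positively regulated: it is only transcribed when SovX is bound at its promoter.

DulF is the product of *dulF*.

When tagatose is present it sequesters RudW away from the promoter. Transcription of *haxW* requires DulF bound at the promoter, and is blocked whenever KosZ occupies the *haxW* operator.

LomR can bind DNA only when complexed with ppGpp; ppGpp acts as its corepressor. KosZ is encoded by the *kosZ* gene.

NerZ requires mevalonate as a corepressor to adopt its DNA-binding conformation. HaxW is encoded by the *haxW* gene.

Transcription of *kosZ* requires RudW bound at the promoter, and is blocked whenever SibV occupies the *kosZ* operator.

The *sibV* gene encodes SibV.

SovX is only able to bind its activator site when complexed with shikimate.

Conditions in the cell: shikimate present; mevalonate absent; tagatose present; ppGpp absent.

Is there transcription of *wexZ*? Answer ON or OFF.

ON

ppGpp is absent, so LomR is inactive.
Mevalonate is absent, so NerZ is inactive.
With no repressor bound, *sibV* is transcribed.
So SibV is produced and active.
Tagatose is present, so RudW is inactive.
With repressor SibV bound, *kosZ* is not transcribed.
So KosZ is not produced.
Shikimate is present, so SovX is active.
No repressor is bound and SovX is active, so *dulF* is transcribed.
So DulF is produced and active.
No repressor is bound and DulF is active, so *haxW* is transcribed.
So HaxW is produced and active.
No repressor is bound and HaxW is active, so *wexZ* is transcribed.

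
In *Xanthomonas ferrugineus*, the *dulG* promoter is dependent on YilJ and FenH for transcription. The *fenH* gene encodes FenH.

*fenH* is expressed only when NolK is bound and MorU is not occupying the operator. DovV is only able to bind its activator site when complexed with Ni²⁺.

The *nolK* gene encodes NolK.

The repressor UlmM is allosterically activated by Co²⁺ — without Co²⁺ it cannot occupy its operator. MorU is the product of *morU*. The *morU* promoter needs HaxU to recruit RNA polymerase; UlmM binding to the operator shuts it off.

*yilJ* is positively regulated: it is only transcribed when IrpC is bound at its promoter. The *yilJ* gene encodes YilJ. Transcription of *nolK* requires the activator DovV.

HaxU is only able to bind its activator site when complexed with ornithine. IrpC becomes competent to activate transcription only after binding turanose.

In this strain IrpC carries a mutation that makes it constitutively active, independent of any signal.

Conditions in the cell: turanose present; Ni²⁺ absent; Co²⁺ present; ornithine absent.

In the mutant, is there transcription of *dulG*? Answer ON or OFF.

OFF

IrpC is constitutively active in this strain.
No repressor is bound and IrpC is active, so *yilJ* is transcribed.
So YilJ is produced and active.
Co²⁺ is present, so UlmM is active.
Ornithine is absent, so HaxU is inactive.
With repressor UlmM bound, *morU* is not transcribed.
So MorU is not produced.
Ni²⁺ is absent, so DovV is inactive.
Required activator DovV is absent, so *nolK* is not transcribed.
So NolK is not produced.
Required activator NolK is absent, so *fenH* is not transcribed.
So FenH is not produced.
Required activator FenH is absent, so *dulG* is not transcribed.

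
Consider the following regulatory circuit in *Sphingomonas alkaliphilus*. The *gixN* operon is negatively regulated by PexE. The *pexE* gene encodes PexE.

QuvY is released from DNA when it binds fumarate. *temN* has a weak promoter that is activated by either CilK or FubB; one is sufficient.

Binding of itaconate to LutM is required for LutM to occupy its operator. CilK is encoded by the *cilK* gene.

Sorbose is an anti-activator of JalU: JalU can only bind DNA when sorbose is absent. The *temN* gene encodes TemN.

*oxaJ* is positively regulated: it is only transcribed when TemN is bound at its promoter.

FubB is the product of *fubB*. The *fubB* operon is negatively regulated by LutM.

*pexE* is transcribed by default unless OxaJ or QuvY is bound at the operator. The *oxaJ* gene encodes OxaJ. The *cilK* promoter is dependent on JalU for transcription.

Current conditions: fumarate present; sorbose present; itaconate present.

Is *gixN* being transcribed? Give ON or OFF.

OFF

Sorbose is present, so JalU is inactive.
Required activator JalU is absent, so *cilK* is not transcribed.
So CilK is not produced.
Itaconate is present, so LutM is active.
With repressor LutM bound, *fubB* is not transcribed.
So FubB is not produced.
No activator is available at the *temN* promoter, so *temN* is not transcribed.
So TemN is not produced.
Required activator TemN is absent, so *oxaJ* is not transcribed.
So OxaJ is not produced.
Fumarate is present, so QuvY is inactive.
With no repressor bound, *pexE* is transcribed.
So PexE is produced and active.
With repressor PexE bound, *gixN* is not transcribed.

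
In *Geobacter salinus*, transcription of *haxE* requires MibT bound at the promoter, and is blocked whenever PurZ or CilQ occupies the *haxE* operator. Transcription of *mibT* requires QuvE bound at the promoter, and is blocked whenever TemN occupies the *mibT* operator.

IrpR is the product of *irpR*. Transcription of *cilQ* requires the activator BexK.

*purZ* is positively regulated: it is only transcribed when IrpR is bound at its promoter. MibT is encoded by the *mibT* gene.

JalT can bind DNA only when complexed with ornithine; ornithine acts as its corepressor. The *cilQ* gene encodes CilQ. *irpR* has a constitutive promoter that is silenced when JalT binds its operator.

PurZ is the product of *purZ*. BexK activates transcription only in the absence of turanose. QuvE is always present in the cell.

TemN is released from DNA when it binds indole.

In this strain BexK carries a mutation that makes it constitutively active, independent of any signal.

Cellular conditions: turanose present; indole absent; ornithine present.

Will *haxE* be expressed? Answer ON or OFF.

Ornithine is present, so JalT is active.
With repressor JalT bound, *irpR* is not transcribed.
So IrpR is not produced.
Required activator IrpR is absent, so *purZ* is not transcribed.
So PurZ is not produced.
QuvE is produced constitutively and is active.
Indole is absent, so TemN is active.
With repressor TemN bound, *mibT* is not transcribed.
So MibT is not produced.
BexK is constitutively active in this strain.
No repressor is bound and BexK is active, so *cilQ* is transcribed.
So CilQ is produced and active.
With repressor CilQ bound, *haxE* is not transcribed.

OFF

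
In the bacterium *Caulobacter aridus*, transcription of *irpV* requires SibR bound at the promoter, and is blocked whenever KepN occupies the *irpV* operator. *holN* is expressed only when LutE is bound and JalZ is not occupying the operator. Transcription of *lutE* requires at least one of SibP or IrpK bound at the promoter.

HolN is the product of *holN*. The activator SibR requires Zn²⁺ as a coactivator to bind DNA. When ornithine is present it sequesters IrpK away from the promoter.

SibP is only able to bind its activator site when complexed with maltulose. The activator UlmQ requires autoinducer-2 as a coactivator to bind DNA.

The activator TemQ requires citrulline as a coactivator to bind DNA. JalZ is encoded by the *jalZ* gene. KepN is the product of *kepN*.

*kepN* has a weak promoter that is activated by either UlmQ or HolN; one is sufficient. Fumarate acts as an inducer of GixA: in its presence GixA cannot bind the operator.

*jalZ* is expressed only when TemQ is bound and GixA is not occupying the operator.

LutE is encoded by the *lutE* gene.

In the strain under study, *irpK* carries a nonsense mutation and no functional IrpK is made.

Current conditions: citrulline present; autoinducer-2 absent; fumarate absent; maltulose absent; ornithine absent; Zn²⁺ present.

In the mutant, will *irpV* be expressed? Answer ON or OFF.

ON

Autoinducer-2 is absent, so UlmQ is inactive.
Maltulose is absent, so SibP is inactive.
IrpK is non-functional in this strain, so it has no effect.
No activator is available at the *lutE* promoter, so *lutE* is not transcribed.
So LutE is not produced.
Citrulline is present, so TemQ is active.
Fumarate is absent, so GixA is active.
With repressor GixA bound, *jalZ* is not transcribed.
So JalZ is not produced.
Required activator LutE is absent, so *holN* is not transcribed.
So HolN is not produced.
No activator is available at the *kepN* promoter, so *kepN* is not transcribed.
So KepN is not produced.
Zn²⁺ is present, so SibR is active.
No repressor is bound and SibR is active, so *irpV* is transcribed.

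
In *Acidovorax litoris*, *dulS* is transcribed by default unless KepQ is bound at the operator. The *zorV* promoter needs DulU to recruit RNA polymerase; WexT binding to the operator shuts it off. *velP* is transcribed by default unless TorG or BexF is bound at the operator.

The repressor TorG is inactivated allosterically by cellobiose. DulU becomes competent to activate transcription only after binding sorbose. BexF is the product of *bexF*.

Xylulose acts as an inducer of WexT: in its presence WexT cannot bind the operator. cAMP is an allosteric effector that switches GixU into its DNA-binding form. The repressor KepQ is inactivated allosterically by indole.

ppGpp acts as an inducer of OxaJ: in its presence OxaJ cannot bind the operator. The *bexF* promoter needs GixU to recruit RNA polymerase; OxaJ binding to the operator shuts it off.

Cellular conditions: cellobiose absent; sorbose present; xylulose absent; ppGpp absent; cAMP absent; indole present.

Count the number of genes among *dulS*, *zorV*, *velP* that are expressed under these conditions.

1

Indole is present, so KepQ is inactive.
With no repressor bound, *dulS* is transcribed.
→ *dulS* is ON.
Xylulose is absent, so WexT is active.
Sorbose is present, so DulU is active.
With repressor WexT bound, *zorV* is not transcribed.
→ *zorV* is OFF.
Cellobiose is absent, so TorG is active.
cAMP is absent, so GixU is inactive.
ppGpp is absent, so OxaJ is active.
With repressor OxaJ bound, *bexF* is not transcribed.
So BexF is not produced.
With repressor TorG bound, *velP* is not transcribed.
→ *velP* is OFF.
1 of the 3 genes is transcribed.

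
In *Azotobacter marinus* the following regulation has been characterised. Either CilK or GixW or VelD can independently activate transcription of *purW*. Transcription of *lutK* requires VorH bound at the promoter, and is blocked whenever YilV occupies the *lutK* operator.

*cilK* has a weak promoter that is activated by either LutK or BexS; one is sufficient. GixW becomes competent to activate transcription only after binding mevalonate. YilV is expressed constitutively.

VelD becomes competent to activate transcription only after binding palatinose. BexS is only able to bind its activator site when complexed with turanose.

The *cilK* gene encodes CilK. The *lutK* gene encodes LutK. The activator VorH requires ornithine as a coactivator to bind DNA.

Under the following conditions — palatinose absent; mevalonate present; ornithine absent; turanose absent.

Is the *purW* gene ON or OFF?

ON

YilV is produced constitutively and is active.
Ornithine is absent, so VorH is inactive.
With repressor YilV bound, *lutK* is not transcribed.
So LutK is not produced.
Turanose is absent, so BexS is inactive.
No activator is available at the *cilK* promoter, so *cilK* is not transcribed.
So CilK is not produced.
Mevalonate is present, so GixW is active.
Palatinose is absent, so VelD is inactive.
Activator GixW is present, so *purW* is transcribed.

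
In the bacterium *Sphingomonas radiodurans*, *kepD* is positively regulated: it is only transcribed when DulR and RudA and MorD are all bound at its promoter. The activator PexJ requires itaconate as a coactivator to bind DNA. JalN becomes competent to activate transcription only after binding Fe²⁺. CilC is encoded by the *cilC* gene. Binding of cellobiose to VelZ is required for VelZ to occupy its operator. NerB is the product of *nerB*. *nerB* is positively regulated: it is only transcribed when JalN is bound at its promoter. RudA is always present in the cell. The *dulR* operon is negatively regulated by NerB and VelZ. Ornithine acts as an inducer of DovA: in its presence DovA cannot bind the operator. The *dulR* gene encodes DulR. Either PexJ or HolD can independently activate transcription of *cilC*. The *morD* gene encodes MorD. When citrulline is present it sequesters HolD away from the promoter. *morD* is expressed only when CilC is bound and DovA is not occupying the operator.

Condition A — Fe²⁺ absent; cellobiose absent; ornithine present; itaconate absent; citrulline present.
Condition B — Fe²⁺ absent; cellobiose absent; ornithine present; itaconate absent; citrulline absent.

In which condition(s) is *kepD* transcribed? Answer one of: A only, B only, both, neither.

B only

Condition A:
Fe²⁺ is absent, so JalN is inactive.
Required activator JalN is absent, so *nerB* is not transcribed.
So NerB is not produced.
Cellobiose is absent, so VelZ is inactive.
With no repressor bound, *dulR* is transcribed.
So DulR is produced and active.
RudA is produced constitutively and is active.
Ornithine is present, so DovA is inactive.
Itaconate is absent, so PexJ is inactive.
Citrulline is present, so HolD is inactive.
No activator is available at the *cilC* promoter, so *cilC* is not transcribed.
So CilC is not produced.
Required activator CilC is absent, so *morD* is not transcribed.
So MorD is not produced.
Required activator MorD is absent, so *kepD* is not transcribed.
→ *kepD* is OFF in A.
Condition B:
Fe²⁺ is absent, so JalN is inactive.
Required activator JalN is absent, so *nerB* is not transcribed.
So NerB is not produced.
Cellobiose is absent, so VelZ is inactive.
With no repressor bound, *dulR* is transcribed.
So DulR is produced and active.
RudA is produced constitutively and is active.
Ornithine is present, so DovA is inactive.
Itaconate is absent, so PexJ is inactive.
Citrulline is absent, so HolD is active.
Activator HolD is present, so *cilC* is transcribed.
So CilC is produced and active.
No repressor is bound and CilC is active, so *morD* is transcribed.
So MorD is produced and active.
No repressor is bound and DulR and RudA and MorD are active, so *kepD* is transcribed.
→ *kepD* is ON in B.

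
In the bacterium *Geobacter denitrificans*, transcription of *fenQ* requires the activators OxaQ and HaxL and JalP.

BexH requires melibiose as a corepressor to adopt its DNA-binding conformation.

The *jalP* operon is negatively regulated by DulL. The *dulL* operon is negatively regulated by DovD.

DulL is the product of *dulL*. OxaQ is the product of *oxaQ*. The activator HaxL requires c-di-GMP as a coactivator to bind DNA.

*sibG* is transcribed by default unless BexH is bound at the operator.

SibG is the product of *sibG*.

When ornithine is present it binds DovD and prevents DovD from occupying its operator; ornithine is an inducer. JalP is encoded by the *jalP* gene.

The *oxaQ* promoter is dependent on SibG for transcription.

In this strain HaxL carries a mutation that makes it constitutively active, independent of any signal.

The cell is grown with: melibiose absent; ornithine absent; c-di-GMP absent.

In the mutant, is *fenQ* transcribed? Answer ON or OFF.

ON

Melibiose is absent, so BexH is inactive.
With no repressor bound, *sibG* is transcribed.
So SibG is produced and active.
No repressor is bound and SibG is active, so *oxaQ* is transcribed.
So OxaQ is produced and active.
HaxL is constitutively active in this strain.
Ornithine is absent, so DovD is active.
With repressor DovD bound, *dulL* is not transcribed.
So DulL is not produced.
With no repressor bound, *jalP* is transcribed.
So JalP is produced and active.
No repressor is bound and OxaQ and HaxL and JalP are active, so *fenQ* is transcribed.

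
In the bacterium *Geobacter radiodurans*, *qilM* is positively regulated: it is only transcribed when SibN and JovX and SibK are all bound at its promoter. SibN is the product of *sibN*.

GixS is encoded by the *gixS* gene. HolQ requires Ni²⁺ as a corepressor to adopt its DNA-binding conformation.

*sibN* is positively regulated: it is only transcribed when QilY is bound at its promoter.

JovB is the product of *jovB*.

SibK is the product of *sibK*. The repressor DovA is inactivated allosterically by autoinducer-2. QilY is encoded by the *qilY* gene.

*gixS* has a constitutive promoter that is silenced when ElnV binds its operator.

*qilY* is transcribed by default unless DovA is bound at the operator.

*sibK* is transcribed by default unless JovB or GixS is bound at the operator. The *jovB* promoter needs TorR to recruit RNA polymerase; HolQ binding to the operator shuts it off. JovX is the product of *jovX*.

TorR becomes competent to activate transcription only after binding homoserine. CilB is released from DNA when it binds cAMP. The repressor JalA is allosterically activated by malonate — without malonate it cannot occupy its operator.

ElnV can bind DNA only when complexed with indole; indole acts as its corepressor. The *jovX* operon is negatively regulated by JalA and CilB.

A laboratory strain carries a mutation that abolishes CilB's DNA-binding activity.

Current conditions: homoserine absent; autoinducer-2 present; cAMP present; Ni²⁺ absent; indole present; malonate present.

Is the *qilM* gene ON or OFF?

Autoinducer-2 is present, so DovA is inactive.
With no repressor bound, *qilY* is transcribed.
So QilY is produced and active.
No repressor is bound and QilY is active, so *sibN* is transcribed.
So SibN is produced and active.
Malonate is present, so JalA is active.
CilB is non-functional in this strain, so it has no effect.
With repressor JalA bound, *jovX* is not transcribed.
So JovX is not produced.
Ni²⁺ is absent, so HolQ is inactive.
Homoserine is absent, so TorR is inactive.
Required activator TorR is absent, so *jovB* is not transcribed.
So JovB is not produced.
Indole is present, so ElnV is active.
With repressor ElnV bound, *gixS* is not transcribed.
So GixS is not produced.
With no repressor bound, *sibK* is transcribed.
So SibK is produced and active.
Required activator JovX is absent, so *qilM* is not transcribed.

OFF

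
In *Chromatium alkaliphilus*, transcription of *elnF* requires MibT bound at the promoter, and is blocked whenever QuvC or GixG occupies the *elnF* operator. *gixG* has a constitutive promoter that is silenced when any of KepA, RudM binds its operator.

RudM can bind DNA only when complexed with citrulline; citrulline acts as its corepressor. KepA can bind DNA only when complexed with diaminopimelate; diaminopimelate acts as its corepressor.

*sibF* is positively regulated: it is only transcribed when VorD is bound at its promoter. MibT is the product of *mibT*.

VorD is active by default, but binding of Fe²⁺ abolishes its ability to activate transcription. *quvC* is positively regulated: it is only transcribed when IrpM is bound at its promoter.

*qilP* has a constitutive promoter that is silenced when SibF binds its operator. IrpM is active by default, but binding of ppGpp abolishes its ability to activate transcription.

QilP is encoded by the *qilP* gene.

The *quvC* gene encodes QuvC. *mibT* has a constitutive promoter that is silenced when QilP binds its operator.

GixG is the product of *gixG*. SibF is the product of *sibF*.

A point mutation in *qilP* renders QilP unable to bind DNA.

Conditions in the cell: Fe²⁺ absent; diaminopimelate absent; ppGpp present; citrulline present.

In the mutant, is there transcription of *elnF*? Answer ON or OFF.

ON

ppGpp is present, so IrpM is inactive.
Required activator IrpM is absent, so *quvC* is not transcribed.
So QuvC is not produced.
QilP is non-functional in this strain, so it has no effect.
With no repressor bound, *mibT* is transcribed.
So MibT is produced and active.
Diaminopimelate is absent, so KepA is inactive.
Citrulline is present, so RudM is active.
With repressor RudM bound, *gixG* is not transcribed.
So GixG is not produced.
No repressor is bound and MibT is active, so *elnF* is transcribed.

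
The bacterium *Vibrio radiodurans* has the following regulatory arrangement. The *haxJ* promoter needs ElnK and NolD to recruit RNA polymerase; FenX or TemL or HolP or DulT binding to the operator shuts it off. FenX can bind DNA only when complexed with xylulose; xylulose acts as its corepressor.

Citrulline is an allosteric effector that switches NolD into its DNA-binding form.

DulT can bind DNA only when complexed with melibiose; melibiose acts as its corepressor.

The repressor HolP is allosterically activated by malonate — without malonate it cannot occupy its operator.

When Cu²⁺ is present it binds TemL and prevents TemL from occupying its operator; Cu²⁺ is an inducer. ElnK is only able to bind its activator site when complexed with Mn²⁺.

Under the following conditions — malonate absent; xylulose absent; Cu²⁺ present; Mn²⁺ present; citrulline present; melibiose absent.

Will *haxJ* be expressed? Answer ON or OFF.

ON

Xylulose is absent, so FenX is inactive.
Cu²⁺ is present, so TemL is inactive.
Mn²⁺ is present, so ElnK is active.
Malonate is absent, so HolP is inactive.
Citrulline is present, so NolD is active.
Melibiose is absent, so DulT is inactive.
No repressor is bound and ElnK and NolD are active, so *haxJ* is transcribed.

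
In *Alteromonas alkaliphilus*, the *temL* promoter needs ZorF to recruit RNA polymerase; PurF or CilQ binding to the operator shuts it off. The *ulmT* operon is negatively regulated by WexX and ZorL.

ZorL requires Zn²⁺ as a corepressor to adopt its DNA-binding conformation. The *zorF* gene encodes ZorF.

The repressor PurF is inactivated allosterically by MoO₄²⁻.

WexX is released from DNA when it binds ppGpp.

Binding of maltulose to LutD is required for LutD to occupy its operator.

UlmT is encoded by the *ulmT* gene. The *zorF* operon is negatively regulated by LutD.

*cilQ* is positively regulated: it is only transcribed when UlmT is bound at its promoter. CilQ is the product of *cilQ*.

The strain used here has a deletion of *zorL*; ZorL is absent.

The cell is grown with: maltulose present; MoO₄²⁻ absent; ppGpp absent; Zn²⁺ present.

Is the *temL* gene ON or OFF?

OFF

MoO₄²⁻ is absent, so PurF is active.
ppGpp is absent, so WexX is active.
ZorL is non-functional in this strain, so it has no effect.
With repressor WexX bound, *ulmT* is not transcribed.
So UlmT is not produced.
Required activator UlmT is absent, so *cilQ* is not transcribed.
So CilQ is not produced.
Maltulose is present, so LutD is active.
With repressor LutD bound, *zorF* is not transcribed.
So ZorF is not produced.
With repressor PurF bound, *temL* is not transcribed.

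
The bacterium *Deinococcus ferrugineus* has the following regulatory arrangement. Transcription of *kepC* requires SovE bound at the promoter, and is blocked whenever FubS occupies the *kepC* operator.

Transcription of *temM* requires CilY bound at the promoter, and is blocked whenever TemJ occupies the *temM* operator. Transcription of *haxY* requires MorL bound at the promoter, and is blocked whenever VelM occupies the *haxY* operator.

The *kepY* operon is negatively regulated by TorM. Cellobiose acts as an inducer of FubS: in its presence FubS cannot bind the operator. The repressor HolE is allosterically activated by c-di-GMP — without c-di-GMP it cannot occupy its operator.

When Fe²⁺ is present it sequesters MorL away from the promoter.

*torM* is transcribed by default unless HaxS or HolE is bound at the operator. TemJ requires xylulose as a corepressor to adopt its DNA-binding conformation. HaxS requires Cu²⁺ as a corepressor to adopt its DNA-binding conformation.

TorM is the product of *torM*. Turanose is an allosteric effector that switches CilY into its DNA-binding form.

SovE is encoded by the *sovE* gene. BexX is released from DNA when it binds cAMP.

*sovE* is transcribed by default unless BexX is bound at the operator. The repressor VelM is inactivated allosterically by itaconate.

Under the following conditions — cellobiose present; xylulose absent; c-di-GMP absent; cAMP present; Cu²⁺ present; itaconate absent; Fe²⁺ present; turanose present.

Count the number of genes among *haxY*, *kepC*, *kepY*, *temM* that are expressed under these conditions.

3

Itaconate is absent, so VelM is active.
Fe²⁺ is present, so MorL is inactive.
With repressor VelM bound, *haxY* is not transcribed.
→ *haxY* is OFF.
Cellobiose is present, so FubS is inactive.
cAMP is present, so BexX is inactive.
With no repressor bound, *sovE* is transcribed.
So SovE is produced and active.
No repressor is bound and SovE is active, so *kepC* is transcribed.
→ *kepC* is ON.
Cu²⁺ is present, so HaxS is active.
c-di-GMP is absent, so HolE is inactive.
With repressor HaxS bound, *torM* is not transcribed.
So TorM is not produced.
With no repressor bound, *kepY* is transcribed.
→ *kepY* is ON.
Turanose is present, so CilY is active.
Xylulose is absent, so TemJ is inactive.
No repressor is bound and CilY is active, so *temM* is transcribed.
→ *temM* is ON.
3 of the 4 genes are transcribed.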